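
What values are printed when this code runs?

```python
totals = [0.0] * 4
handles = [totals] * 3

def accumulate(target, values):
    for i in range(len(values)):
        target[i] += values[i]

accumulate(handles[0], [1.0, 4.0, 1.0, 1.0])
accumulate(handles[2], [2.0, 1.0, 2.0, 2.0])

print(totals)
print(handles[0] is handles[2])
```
[3.0, 5.0, 3.0, 3.0]
True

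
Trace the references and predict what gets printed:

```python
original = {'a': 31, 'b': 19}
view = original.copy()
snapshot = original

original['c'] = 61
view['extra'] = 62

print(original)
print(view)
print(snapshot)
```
{'a': 31, 'b': 19, 'c': 61}
{'a': 31, 'b': 19, 'extra': 62}
{'a': 31, 'b': 19, 'c': 61}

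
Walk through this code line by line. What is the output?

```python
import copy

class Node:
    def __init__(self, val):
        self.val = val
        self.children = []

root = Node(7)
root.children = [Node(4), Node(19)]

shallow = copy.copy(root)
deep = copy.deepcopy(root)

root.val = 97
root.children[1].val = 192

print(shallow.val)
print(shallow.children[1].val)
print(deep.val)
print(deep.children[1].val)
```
7
192
7
19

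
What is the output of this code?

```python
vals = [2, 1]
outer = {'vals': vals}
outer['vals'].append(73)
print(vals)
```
[2, 1, 73]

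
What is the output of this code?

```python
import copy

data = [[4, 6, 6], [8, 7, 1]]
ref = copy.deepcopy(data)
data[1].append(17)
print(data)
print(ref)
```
[[4, 6, 6], [8, 7, 1, 17]]
[[4, 6, 6], [8, 7, 1]]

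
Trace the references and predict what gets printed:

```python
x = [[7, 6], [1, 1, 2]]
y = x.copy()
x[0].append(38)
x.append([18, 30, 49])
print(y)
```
[[7, 6, 38], [1, 1, 2]]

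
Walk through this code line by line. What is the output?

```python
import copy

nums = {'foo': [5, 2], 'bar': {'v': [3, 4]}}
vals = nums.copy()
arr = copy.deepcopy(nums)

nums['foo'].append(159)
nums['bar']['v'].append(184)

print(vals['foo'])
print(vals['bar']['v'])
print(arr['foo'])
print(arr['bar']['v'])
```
[5, 2, 159]
[3, 4, 184]
[5, 2]
[3, 4]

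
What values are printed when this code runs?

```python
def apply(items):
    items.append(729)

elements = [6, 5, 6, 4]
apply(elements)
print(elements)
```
[6, 5, 6, 4, 729]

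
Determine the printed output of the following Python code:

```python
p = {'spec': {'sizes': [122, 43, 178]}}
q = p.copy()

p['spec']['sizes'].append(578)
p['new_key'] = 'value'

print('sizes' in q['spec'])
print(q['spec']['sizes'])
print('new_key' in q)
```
True
[122, 43, 178, 578]
False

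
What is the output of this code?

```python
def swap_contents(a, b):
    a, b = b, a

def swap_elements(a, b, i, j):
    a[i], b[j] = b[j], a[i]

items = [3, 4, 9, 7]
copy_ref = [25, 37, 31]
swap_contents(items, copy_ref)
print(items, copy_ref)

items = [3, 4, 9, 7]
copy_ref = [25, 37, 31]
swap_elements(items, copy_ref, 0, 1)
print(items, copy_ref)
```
[3, 4, 9, 7] [25, 37, 31]
[37, 4, 9, 7] [25, 3, 31]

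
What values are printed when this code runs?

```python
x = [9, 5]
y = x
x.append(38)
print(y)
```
[9, 5, 38]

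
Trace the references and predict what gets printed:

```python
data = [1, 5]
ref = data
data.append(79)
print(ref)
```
[1, 5, 79]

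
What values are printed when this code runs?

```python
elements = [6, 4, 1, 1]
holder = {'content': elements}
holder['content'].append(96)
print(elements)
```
[6, 4, 1, 1, 96]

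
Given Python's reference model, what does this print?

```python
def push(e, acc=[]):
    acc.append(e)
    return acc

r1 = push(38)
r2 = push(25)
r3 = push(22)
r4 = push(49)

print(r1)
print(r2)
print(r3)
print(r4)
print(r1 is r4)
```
[38, 25, 22, 49]
[38, 25, 22, 49]
[38, 25, 22, 49]
[38, 25, 22, 49]
True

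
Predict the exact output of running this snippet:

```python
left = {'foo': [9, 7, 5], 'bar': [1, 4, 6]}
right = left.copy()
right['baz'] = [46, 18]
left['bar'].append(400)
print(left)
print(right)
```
{'foo': [9, 7, 5], 'bar': [1, 4, 6, 400]}
{'foo': [9, 7, 5], 'bar': [1, 4, 6, 400], 'baz': [46, 18]}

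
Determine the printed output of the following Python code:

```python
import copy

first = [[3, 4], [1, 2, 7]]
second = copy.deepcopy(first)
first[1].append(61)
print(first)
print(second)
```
[[3, 4], [1, 2, 7, 61]]
[[3, 4], [1, 2, 7]]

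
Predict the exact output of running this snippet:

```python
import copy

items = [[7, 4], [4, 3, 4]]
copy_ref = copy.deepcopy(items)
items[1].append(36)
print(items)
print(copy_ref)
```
[[7, 4], [4, 3, 4, 36]]
[[7, 4], [4, 3, 4]]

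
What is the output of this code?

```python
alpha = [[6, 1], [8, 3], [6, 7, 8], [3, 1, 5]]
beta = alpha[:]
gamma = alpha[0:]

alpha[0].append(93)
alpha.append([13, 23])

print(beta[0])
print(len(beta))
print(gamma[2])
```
[6, 1, 93]
4
[6, 7, 8]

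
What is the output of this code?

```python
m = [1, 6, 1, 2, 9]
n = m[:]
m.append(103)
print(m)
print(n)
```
[1, 6, 1, 2, 9, 103]
[1, 6, 1, 2, 9]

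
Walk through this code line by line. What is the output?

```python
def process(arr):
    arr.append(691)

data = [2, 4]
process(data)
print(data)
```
[2, 4, 691]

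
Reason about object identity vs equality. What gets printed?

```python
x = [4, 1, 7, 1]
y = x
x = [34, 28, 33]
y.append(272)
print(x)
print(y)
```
[34, 28, 33]
[4, 1, 7, 1, 272]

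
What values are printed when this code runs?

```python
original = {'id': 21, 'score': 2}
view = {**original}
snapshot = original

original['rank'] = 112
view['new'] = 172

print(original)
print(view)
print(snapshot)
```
{'id': 21, 'score': 2, 'rank': 112}
{'id': 21, 'score': 2, 'new': 172}
{'id': 21, 'score': 2, 'rank': 112}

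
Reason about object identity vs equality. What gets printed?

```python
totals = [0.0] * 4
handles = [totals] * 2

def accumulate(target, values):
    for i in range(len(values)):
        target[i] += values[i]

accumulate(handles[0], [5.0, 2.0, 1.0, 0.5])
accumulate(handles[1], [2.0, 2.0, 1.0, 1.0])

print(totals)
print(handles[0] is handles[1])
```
[7.0, 4.0, 2.0, 1.5]
True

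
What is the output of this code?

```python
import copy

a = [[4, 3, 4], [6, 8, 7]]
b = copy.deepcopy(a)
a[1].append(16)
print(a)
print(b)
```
[[4, 3, 4], [6, 8, 7, 16]]
[[4, 3, 4], [6, 8, 7]]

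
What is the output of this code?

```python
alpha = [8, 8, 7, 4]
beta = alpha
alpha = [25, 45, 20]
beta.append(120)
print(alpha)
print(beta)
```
[25, 45, 20]
[8, 8, 7, 4, 120]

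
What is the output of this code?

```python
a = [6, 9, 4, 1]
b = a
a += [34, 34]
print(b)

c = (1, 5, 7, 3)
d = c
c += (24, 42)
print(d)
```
[6, 9, 4, 1, 34, 34]
(1, 5, 7, 3)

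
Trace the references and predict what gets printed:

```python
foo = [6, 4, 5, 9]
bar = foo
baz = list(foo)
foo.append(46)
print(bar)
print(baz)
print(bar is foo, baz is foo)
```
[6, 4, 5, 9, 46]
[6, 4, 5, 9]
True False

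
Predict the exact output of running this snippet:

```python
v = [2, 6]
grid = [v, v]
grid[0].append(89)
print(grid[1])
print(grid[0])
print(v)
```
[2, 6, 89]
[2, 6, 89]
[2, 6, 89]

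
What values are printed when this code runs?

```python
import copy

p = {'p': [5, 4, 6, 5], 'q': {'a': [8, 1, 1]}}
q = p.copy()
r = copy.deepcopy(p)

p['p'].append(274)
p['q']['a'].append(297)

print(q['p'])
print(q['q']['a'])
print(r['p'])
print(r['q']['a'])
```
[5, 4, 6, 5, 274]
[8, 1, 1, 297]
[5, 4, 6, 5]
[8, 1, 1]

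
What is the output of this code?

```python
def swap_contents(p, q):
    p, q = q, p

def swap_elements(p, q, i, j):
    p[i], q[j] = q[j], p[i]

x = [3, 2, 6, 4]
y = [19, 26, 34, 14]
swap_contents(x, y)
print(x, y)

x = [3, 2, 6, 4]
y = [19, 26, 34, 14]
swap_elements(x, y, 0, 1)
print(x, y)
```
[3, 2, 6, 4] [19, 26, 34, 14]
[26, 2, 6, 4] [19, 3, 34, 14]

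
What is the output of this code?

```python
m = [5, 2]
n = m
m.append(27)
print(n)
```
[5, 2, 27]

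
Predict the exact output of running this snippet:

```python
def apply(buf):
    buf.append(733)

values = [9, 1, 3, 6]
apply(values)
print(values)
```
[9, 1, 3, 6, 733]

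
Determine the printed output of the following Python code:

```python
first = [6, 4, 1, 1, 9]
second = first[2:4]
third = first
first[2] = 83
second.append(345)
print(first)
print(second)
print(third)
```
[6, 4, 83, 1, 9]
[1, 1, 345]
[6, 4, 83, 1, 9]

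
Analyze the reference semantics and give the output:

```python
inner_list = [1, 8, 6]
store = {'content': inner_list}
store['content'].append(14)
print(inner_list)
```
[1, 8, 6, 14]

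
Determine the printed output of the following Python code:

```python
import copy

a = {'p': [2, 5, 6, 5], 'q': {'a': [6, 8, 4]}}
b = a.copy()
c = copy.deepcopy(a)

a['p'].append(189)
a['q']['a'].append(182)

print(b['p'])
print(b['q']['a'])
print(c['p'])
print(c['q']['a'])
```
[2, 5, 6, 5, 189]
[6, 8, 4, 182]
[2, 5, 6, 5]
[6, 8, 4]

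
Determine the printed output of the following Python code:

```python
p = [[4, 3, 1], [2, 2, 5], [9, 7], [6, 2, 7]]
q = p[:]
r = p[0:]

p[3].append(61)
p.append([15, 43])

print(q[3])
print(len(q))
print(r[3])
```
[6, 2, 7, 61]
4
[6, 2, 7, 61]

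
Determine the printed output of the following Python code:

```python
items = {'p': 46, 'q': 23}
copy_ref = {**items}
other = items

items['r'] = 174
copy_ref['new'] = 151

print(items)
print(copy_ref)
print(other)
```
{'p': 46, 'q': 23, 'r': 174}
{'p': 46, 'q': 23, 'new': 151}
{'p': 46, 'q': 23, 'r': 174}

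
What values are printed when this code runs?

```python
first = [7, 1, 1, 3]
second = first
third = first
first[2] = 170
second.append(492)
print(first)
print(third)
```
[7, 1, 170, 3, 492]
[7, 1, 170, 3, 492]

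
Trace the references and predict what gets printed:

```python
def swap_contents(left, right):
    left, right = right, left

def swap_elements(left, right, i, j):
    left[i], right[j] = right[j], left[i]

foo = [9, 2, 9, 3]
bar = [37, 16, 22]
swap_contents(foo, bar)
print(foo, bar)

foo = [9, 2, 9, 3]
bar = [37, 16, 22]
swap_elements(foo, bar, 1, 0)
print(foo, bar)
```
[9, 2, 9, 3] [37, 16, 22]
[9, 37, 9, 3] [2, 16, 22]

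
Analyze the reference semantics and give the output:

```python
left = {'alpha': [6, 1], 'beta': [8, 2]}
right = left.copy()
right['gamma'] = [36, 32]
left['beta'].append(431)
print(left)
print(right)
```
{'alpha': [6, 1], 'beta': [8, 2, 431]}
{'alpha': [6, 1], 'beta': [8, 2, 431], 'gamma': [36, 32]}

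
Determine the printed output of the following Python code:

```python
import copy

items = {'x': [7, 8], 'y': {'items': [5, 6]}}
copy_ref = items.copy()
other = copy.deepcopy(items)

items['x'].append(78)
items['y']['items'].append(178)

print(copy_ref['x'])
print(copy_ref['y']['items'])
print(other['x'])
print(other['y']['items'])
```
[7, 8, 78]
[5, 6, 178]
[7, 8]
[5, 6]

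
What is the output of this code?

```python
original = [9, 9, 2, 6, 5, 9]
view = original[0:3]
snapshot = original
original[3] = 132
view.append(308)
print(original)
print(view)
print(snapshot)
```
[9, 9, 2, 132, 5, 9]
[9, 9, 2, 308]
[9, 9, 2, 132, 5, 9]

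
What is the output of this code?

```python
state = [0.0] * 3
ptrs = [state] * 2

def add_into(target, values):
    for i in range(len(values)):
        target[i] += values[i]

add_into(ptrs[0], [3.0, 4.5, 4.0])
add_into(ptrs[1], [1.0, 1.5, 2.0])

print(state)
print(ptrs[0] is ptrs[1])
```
[4.0, 6.0, 6.0]
True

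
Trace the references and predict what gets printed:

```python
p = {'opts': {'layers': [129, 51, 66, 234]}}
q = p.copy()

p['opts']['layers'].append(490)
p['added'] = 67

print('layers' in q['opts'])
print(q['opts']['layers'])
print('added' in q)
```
True
[129, 51, 66, 234, 490]
False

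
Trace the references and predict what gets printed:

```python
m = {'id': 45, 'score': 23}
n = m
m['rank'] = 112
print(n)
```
{'id': 45, 'score': 23, 'rank': 112}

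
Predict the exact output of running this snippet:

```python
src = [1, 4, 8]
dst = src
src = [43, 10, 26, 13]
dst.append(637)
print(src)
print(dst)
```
[43, 10, 26, 13]
[1, 4, 8, 637]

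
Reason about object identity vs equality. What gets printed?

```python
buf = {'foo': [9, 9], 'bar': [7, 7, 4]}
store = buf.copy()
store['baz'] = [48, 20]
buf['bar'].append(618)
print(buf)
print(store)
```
{'foo': [9, 9], 'bar': [7, 7, 4, 618]}
{'foo': [9, 9], 'bar': [7, 7, 4, 618], 'baz': [48, 20]}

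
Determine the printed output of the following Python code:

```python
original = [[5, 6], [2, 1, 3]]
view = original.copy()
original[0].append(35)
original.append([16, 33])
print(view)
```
[[5, 6, 35], [2, 1, 3]]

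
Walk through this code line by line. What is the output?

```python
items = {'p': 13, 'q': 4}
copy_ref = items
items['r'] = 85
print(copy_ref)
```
{'p': 13, 'q': 4, 'r': 85}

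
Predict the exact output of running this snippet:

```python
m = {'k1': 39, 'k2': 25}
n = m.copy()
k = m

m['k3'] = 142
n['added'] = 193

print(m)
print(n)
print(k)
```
{'k1': 39, 'k2': 25, 'k3': 142}
{'k1': 39, 'k2': 25, 'added': 193}
{'k1': 39, 'k2': 25, 'k3': 142}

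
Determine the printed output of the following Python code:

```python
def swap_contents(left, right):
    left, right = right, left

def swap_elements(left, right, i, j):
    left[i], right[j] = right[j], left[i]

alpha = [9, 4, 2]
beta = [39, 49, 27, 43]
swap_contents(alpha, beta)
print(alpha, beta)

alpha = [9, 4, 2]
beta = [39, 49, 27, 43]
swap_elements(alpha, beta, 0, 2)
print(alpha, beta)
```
[9, 4, 2] [39, 49, 27, 43]
[27, 4, 2] [39, 49, 9, 43]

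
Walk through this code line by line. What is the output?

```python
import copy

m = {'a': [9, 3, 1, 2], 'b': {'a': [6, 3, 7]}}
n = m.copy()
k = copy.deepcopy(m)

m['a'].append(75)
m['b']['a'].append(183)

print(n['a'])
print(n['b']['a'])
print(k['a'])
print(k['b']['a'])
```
[9, 3, 1, 2, 75]
[6, 3, 7, 183]
[9, 3, 1, 2]
[6, 3, 7]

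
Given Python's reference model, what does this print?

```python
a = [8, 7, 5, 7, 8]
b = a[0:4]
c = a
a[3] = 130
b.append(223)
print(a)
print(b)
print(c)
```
[8, 7, 5, 130, 8]
[8, 7, 5, 7, 223]
[8, 7, 5, 130, 8]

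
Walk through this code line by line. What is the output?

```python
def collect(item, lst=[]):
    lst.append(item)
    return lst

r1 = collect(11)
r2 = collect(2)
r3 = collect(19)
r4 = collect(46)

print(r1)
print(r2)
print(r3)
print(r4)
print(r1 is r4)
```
[11, 2, 19, 46]
[11, 2, 19, 46]
[11, 2, 19, 46]
[11, 2, 19, 46]
True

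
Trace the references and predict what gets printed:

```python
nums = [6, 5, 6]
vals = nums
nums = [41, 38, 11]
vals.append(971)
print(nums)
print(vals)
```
[41, 38, 11]
[6, 5, 6, 971]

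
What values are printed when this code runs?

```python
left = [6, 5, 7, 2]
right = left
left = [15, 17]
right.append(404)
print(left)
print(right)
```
[15, 17]
[6, 5, 7, 2, 404]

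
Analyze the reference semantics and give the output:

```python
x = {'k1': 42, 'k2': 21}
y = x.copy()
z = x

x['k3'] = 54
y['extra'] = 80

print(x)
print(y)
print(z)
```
{'k1': 42, 'k2': 21, 'k3': 54}
{'k1': 42, 'k2': 21, 'extra': 80}
{'k1': 42, 'k2': 21, 'k3': 54}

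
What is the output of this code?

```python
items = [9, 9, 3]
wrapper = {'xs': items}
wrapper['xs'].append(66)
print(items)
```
[9, 9, 3, 66]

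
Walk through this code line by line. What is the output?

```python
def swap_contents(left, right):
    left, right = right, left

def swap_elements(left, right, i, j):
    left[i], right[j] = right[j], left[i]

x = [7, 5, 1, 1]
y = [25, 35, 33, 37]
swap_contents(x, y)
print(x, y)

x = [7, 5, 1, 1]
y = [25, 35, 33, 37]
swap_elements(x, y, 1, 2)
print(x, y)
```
[7, 5, 1, 1] [25, 35, 33, 37]
[7, 33, 1, 1] [25, 35, 5, 37]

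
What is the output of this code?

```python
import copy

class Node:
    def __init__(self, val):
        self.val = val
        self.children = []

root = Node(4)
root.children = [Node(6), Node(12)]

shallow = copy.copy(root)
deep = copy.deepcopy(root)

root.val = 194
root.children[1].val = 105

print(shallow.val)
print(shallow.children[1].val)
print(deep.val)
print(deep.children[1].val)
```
4
105
4
12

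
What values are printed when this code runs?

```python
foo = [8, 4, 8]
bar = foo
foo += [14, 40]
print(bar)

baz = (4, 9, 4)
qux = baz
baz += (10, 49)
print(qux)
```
[8, 4, 8, 14, 40]
(4, 9, 4)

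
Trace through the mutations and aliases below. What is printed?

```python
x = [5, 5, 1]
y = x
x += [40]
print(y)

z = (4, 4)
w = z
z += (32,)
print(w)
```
[5, 5, 1, 40]
(4, 4)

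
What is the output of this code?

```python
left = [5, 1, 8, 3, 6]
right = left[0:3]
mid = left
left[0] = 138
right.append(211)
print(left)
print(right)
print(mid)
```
[138, 1, 8, 3, 6]
[5, 1, 8, 211]
[138, 1, 8, 3, 6]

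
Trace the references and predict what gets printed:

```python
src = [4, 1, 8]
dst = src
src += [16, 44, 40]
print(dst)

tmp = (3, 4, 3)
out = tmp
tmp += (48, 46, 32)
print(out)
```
[4, 1, 8, 16, 44, 40]
(3, 4, 3)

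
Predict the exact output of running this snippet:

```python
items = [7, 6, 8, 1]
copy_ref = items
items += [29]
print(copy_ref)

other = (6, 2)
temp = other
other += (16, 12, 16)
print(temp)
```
[7, 6, 8, 1, 29]
(6, 2)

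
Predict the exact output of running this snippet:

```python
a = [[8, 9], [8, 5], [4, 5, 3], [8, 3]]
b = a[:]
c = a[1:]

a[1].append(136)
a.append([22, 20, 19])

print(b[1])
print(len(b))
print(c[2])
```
[8, 5, 136]
4
[8, 3]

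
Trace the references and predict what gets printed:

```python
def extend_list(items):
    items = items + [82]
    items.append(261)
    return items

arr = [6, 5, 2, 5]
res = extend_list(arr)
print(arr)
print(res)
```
[6, 5, 2, 5]
[6, 5, 2, 5, 82, 261]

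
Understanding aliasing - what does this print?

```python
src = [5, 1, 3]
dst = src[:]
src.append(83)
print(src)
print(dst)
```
[5, 1, 3, 83]
[5, 1, 3]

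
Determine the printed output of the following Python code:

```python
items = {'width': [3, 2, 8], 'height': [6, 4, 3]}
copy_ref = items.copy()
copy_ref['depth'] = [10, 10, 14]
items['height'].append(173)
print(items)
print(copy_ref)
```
{'width': [3, 2, 8], 'height': [6, 4, 3, 173]}
{'width': [3, 2, 8], 'height': [6, 4, 3, 173], 'depth': [10, 10, 14]}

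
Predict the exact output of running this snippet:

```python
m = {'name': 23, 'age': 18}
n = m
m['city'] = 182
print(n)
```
{'name': 23, 'age': 18, 'city': 182}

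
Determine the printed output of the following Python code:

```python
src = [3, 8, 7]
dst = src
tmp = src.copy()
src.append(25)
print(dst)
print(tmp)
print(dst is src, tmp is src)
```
[3, 8, 7, 25]
[3, 8, 7]
True False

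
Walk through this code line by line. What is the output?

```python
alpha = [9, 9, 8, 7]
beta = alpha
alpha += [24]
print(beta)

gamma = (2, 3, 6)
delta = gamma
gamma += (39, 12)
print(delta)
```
[9, 9, 8, 7, 24]
(2, 3, 6)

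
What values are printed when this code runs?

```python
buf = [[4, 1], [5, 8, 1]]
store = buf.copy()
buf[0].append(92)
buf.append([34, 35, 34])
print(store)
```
[[4, 1, 92], [5, 8, 1]]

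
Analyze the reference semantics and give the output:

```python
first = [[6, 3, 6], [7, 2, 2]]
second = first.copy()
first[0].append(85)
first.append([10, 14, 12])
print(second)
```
[[6, 3, 6, 85], [7, 2, 2]]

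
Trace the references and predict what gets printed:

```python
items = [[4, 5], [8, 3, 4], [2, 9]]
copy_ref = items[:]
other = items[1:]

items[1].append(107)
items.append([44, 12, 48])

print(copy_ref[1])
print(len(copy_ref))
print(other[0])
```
[8, 3, 4, 107]
3
[8, 3, 4, 107]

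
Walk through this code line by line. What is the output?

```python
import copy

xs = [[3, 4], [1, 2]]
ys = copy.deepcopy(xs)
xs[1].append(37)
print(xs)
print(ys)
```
[[3, 4], [1, 2, 37]]
[[3, 4], [1, 2]]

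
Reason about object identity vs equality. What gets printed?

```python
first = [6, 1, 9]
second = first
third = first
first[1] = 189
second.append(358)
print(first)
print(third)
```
[6, 189, 9, 358]
[6, 189, 9, 358]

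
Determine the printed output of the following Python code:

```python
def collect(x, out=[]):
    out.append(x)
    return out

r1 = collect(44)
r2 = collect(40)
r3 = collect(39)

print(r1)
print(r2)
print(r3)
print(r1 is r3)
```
[44, 40, 39]
[44, 40, 39]
[44, 40, 39]
True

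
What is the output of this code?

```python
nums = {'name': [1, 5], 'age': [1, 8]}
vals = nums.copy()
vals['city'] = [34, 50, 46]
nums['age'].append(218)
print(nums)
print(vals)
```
{'name': [1, 5], 'age': [1, 8, 218]}
{'name': [1, 5], 'age': [1, 8, 218], 'city': [34, 50, 46]}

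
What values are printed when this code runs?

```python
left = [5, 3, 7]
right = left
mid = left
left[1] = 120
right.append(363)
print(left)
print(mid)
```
[5, 120, 7, 363]
[5, 120, 7, 363]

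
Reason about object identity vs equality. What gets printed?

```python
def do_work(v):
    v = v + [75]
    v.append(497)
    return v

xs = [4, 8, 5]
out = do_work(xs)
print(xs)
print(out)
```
[4, 8, 5]
[4, 8, 5, 75, 497]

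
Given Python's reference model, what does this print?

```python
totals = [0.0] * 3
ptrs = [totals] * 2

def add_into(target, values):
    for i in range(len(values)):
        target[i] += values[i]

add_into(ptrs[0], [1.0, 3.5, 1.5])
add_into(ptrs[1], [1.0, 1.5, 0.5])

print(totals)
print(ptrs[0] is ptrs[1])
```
[2.0, 5.0, 2.0]
True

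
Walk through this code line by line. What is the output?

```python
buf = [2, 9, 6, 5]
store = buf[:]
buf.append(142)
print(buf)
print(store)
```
[2, 9, 6, 5, 142]
[2, 9, 6, 5]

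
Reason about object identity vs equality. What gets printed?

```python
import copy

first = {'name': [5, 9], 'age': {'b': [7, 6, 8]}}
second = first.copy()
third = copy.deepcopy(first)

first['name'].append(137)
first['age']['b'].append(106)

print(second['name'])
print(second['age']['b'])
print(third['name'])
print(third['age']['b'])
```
[5, 9, 137]
[7, 6, 8, 106]
[5, 9]
[7, 6, 8]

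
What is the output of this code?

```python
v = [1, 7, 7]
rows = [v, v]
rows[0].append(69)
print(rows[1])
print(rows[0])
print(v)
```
[1, 7, 7, 69]
[1, 7, 7, 69]
[1, 7, 7, 69]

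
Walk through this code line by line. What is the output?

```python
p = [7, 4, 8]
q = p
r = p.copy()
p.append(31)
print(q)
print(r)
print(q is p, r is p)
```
[7, 4, 8, 31]
[7, 4, 8]
True False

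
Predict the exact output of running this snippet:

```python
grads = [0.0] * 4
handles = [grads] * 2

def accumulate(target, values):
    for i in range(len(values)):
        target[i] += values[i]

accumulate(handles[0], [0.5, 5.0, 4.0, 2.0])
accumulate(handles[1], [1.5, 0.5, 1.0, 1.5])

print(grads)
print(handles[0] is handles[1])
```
[2.0, 5.5, 5.0, 3.5]
True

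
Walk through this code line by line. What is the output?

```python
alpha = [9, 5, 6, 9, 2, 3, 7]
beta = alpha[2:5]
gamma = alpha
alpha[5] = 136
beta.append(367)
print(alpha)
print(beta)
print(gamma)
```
[9, 5, 6, 9, 2, 136, 7]
[6, 9, 2, 367]
[9, 5, 6, 9, 2, 136, 7]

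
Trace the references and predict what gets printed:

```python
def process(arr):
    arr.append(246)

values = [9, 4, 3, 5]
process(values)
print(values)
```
[9, 4, 3, 5, 246]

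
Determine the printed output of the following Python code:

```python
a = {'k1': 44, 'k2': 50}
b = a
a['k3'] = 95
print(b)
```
{'k1': 44, 'k2': 50, 'k3': 95}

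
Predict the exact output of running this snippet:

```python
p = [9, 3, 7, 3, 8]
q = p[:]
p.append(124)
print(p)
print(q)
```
[9, 3, 7, 3, 8, 124]
[9, 3, 7, 3, 8]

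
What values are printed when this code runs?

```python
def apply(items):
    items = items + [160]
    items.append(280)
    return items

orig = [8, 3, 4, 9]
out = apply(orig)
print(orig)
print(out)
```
[8, 3, 4, 9]
[8, 3, 4, 9, 160, 280]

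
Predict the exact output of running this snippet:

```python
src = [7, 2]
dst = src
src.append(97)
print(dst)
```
[7, 2, 97]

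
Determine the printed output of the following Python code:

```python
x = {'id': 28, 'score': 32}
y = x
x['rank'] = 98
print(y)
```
{'id': 28, 'score': 32, 'rank': 98}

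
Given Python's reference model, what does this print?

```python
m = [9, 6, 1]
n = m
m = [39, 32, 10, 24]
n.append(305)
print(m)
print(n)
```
[39, 32, 10, 24]
[9, 6, 1, 305]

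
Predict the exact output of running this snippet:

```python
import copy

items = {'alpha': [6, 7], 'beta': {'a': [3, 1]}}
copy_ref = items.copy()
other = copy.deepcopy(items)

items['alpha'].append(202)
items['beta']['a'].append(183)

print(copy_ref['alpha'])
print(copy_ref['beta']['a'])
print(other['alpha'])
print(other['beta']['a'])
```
[6, 7, 202]
[3, 1, 183]
[6, 7]
[3, 1]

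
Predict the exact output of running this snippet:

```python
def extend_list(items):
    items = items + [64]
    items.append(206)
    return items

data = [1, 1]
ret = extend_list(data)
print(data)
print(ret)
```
[1, 1]
[1, 1, 64, 206]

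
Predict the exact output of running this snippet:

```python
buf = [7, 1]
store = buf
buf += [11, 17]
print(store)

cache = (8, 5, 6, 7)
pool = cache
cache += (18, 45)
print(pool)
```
[7, 1, 11, 17]
(8, 5, 6, 7)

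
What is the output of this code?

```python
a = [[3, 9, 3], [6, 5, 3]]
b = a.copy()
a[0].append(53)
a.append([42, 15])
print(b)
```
[[3, 9, 3, 53], [6, 5, 3]]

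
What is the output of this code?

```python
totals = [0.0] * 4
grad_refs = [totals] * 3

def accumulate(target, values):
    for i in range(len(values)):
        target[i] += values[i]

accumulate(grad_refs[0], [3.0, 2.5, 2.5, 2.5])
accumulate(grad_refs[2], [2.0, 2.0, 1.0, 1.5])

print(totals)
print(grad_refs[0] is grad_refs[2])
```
[5.0, 4.5, 3.5, 4.0]
True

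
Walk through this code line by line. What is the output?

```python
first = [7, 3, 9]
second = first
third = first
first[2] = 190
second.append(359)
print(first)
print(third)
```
[7, 3, 190, 359]
[7, 3, 190, 359]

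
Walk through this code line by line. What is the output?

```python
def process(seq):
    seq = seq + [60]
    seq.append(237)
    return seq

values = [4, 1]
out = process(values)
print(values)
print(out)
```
[4, 1]
[4, 1, 60, 237]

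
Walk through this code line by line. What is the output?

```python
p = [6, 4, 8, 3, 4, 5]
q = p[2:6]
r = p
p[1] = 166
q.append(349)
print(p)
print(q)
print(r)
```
[6, 166, 8, 3, 4, 5]
[8, 3, 4, 5, 349]
[6, 166, 8, 3, 4, 5]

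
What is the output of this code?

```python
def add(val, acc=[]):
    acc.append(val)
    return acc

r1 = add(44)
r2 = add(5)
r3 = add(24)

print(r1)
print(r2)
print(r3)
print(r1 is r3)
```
[44, 5, 24]
[44, 5, 24]
[44, 5, 24]
True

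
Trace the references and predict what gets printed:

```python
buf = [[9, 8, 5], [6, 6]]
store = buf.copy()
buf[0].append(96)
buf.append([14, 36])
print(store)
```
[[9, 8, 5, 96], [6, 6]]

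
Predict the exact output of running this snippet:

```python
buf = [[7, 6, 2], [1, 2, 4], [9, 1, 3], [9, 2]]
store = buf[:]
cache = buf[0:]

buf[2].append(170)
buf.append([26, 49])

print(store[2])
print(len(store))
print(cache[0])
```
[9, 1, 3, 170]
4
[7, 6, 2]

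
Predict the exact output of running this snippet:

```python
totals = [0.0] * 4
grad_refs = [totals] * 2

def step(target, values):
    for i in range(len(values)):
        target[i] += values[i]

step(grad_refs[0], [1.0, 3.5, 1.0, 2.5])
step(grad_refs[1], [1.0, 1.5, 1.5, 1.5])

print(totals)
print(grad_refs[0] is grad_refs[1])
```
[2.0, 5.0, 2.5, 4.0]
True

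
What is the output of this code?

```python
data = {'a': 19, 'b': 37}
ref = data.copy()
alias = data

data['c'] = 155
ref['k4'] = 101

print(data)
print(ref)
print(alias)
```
{'a': 19, 'b': 37, 'c': 155}
{'a': 19, 'b': 37, 'k4': 101}
{'a': 19, 'b': 37, 'c': 155}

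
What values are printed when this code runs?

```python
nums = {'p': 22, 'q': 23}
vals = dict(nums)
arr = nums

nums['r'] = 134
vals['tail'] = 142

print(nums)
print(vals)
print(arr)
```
{'p': 22, 'q': 23, 'r': 134}
{'p': 22, 'q': 23, 'tail': 142}
{'p': 22, 'q': 23, 'r': 134}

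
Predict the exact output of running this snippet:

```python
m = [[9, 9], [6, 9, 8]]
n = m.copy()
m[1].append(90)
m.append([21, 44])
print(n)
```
[[9, 9], [6, 9, 8, 90]]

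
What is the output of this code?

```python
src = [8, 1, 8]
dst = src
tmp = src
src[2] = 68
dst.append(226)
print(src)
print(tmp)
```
[8, 1, 68, 226]
[8, 1, 68, 226]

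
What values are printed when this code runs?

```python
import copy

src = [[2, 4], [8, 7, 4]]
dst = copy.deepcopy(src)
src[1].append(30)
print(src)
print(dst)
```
[[2, 4], [8, 7, 4, 30]]
[[2, 4], [8, 7, 4]]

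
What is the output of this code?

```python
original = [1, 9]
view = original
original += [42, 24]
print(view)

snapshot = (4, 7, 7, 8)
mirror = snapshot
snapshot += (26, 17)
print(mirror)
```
[1, 9, 42, 24]
(4, 7, 7, 8)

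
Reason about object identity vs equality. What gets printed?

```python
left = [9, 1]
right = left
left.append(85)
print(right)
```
[9, 1, 85]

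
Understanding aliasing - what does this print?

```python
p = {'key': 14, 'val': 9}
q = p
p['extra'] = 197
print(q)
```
{'key': 14, 'val': 9, 'extra': 197}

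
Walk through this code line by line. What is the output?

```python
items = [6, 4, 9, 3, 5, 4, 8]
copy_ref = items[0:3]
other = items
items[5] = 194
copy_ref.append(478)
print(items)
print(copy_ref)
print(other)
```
[6, 4, 9, 3, 5, 194, 8]
[6, 4, 9, 478]
[6, 4, 9, 3, 5, 194, 8]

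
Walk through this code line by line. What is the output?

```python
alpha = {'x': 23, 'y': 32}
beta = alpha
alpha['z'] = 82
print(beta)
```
{'x': 23, 'y': 32, 'z': 82}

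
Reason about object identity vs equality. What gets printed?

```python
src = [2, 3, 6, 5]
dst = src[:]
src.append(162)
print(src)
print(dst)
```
[2, 3, 6, 5, 162]
[2, 3, 6, 5]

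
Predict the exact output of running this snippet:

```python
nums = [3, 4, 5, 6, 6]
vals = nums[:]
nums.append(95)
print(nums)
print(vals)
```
[3, 4, 5, 6, 6, 95]
[3, 4, 5, 6, 6]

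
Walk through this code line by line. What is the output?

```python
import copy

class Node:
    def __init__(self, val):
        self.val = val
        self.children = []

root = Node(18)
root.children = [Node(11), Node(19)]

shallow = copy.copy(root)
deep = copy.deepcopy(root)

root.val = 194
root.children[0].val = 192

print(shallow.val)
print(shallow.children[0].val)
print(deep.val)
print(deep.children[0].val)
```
18
192
18
11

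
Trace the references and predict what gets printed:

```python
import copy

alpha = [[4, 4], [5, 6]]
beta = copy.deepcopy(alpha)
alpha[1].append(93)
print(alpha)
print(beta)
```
[[4, 4], [5, 6, 93]]
[[4, 4], [5, 6]]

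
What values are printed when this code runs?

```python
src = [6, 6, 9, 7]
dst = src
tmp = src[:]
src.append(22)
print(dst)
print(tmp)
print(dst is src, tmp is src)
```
[6, 6, 9, 7, 22]
[6, 6, 9, 7]
True False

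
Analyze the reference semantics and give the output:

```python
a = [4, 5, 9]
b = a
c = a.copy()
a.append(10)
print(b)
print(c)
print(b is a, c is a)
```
[4, 5, 9, 10]
[4, 5, 9]
True False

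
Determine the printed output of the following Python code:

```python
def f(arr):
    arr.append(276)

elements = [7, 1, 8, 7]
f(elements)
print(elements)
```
[7, 1, 8, 7, 276]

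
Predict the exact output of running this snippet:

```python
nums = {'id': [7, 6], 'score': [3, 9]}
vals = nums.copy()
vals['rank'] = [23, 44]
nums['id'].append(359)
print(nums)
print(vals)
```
{'id': [7, 6, 359], 'score': [3, 9]}
{'id': [7, 6, 359], 'score': [3, 9], 'rank': [23, 44]}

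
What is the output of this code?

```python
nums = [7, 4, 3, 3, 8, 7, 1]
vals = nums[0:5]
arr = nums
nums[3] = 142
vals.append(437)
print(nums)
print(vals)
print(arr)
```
[7, 4, 3, 142, 8, 7, 1]
[7, 4, 3, 3, 8, 437]
[7, 4, 3, 142, 8, 7, 1]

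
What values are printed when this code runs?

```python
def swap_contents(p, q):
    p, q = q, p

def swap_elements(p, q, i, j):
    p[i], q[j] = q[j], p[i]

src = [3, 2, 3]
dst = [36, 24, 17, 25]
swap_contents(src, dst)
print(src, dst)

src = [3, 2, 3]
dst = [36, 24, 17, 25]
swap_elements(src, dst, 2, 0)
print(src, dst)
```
[3, 2, 3] [36, 24, 17, 25]
[3, 2, 36] [3, 24, 17, 25]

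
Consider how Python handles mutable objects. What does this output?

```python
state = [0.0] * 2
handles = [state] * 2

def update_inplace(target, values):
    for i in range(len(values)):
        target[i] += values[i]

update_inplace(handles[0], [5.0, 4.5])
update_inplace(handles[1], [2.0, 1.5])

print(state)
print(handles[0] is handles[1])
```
[7.0, 6.0]
True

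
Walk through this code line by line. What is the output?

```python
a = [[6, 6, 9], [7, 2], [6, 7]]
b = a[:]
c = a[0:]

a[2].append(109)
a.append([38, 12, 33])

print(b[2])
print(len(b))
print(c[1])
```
[6, 7, 109]
3
[7, 2]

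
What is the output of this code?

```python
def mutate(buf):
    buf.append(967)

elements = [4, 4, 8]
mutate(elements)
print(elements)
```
[4, 4, 8, 967]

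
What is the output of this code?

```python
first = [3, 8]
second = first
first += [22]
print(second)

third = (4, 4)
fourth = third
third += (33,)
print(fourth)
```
[3, 8, 22]
(4, 4)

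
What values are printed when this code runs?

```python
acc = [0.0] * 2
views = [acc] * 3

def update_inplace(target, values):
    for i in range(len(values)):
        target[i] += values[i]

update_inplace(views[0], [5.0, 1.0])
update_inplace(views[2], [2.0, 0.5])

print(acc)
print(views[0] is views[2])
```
[7.0, 1.5]
True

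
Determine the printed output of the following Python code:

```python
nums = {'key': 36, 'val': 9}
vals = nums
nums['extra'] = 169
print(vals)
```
{'key': 36, 'val': 9, 'extra': 169}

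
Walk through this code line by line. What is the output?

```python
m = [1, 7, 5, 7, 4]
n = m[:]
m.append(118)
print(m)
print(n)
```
[1, 7, 5, 7, 4, 118]
[1, 7, 5, 7, 4]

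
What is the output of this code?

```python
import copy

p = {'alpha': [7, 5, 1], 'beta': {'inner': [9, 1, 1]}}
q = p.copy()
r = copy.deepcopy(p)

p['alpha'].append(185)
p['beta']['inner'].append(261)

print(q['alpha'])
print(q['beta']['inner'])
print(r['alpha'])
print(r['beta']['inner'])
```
[7, 5, 1, 185]
[9, 1, 1, 261]
[7, 5, 1]
[9, 1, 1]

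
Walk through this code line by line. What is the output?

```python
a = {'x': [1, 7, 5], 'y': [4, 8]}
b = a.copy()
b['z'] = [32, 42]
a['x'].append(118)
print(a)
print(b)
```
{'x': [1, 7, 5, 118], 'y': [4, 8]}
{'x': [1, 7, 5, 118], 'y': [4, 8], 'z': [32, 42]}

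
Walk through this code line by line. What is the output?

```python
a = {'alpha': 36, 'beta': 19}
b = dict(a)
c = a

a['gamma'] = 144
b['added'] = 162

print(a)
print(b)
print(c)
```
{'alpha': 36, 'beta': 19, 'gamma': 144}
{'alpha': 36, 'beta': 19, 'added': 162}
{'alpha': 36, 'beta': 19, 'gamma': 144}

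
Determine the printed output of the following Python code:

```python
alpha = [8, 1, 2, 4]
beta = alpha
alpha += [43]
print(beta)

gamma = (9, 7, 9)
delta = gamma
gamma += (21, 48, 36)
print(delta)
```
[8, 1, 2, 4, 43]
(9, 7, 9)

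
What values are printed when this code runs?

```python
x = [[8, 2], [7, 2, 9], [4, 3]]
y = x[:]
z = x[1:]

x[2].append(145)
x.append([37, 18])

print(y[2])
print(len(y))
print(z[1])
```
[4, 3, 145]
3
[4, 3, 145]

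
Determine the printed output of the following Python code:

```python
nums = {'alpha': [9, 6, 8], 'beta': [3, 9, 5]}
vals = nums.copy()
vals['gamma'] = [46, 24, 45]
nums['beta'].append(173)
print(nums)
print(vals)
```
{'alpha': [9, 6, 8], 'beta': [3, 9, 5, 173]}
{'alpha': [9, 6, 8], 'beta': [3, 9, 5, 173], 'gamma': [46, 24, 45]}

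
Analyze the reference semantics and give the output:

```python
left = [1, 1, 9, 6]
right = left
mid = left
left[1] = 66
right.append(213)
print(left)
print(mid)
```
[1, 66, 9, 6, 213]
[1, 66, 9, 6, 213]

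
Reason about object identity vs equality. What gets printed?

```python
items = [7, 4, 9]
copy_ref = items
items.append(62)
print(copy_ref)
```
[7, 4, 9, 62]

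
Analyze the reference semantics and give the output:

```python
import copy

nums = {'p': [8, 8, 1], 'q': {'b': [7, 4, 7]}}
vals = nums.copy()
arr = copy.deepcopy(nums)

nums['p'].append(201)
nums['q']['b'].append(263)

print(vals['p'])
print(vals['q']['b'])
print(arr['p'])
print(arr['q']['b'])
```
[8, 8, 1, 201]
[7, 4, 7, 263]
[8, 8, 1]
[7, 4, 7]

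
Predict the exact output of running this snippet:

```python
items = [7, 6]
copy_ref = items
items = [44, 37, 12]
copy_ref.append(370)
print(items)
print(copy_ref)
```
[44, 37, 12]
[7, 6, 370]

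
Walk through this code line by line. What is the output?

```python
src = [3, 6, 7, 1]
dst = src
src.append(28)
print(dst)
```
[3, 6, 7, 1, 28]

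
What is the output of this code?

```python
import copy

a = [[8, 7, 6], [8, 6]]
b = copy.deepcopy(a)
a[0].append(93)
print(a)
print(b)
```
[[8, 7, 6, 93], [8, 6]]
[[8, 7, 6], [8, 6]]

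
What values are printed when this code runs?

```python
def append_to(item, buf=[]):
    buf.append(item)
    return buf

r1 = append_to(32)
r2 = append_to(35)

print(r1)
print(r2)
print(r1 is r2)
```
[32, 35]
[32, 35]
True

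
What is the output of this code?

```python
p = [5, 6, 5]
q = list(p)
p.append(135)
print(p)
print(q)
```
[5, 6, 5, 135]
[5, 6, 5]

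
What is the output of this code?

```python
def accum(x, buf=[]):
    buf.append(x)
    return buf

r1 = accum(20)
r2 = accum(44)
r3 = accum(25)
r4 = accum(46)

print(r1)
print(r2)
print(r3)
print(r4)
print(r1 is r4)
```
[20, 44, 25, 46]
[20, 44, 25, 46]
[20, 44, 25, 46]
[20, 44, 25, 46]
True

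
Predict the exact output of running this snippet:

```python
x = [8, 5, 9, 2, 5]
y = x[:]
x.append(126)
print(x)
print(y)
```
[8, 5, 9, 2, 5, 126]
[8, 5, 9, 2, 5]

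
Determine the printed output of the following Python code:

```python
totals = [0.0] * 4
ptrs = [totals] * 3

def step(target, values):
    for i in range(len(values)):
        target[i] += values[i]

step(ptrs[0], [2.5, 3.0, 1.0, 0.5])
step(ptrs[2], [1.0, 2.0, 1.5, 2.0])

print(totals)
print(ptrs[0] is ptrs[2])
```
[3.5, 5.0, 2.5, 2.5]
True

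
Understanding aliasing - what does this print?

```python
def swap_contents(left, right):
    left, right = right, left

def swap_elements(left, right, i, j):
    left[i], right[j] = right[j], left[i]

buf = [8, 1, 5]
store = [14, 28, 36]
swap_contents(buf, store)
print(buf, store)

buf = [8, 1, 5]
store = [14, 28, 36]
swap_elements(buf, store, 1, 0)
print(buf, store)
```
[8, 1, 5] [14, 28, 36]
[8, 14, 5] [1, 28, 36]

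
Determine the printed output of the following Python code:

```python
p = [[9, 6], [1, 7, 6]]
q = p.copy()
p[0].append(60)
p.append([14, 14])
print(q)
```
[[9, 6, 60], [1, 7, 6]]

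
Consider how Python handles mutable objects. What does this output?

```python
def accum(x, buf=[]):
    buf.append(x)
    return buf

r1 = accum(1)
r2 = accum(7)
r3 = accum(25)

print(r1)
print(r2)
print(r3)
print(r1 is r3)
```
[1, 7, 25]
[1, 7, 25]
[1, 7, 25]
True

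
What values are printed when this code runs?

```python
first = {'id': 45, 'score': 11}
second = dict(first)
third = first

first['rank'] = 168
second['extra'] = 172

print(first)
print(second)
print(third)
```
{'id': 45, 'score': 11, 'rank': 168}
{'id': 45, 'score': 11, 'extra': 172}
{'id': 45, 'score': 11, 'rank': 168}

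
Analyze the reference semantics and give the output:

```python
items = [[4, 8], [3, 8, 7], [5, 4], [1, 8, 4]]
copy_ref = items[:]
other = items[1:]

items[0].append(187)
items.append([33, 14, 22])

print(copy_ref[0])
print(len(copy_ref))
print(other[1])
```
[4, 8, 187]
4
[5, 4]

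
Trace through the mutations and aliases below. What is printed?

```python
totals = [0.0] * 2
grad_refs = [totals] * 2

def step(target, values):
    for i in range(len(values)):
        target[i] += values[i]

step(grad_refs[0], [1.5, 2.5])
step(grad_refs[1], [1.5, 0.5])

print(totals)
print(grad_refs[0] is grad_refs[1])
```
[3.0, 3.0]
True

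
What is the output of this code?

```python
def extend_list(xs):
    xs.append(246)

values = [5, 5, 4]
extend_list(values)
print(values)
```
[5, 5, 4, 246]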